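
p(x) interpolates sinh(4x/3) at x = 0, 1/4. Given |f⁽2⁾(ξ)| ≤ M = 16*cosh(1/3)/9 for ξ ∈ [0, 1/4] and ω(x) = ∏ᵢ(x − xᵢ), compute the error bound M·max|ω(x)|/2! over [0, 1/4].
cosh(1/3)/72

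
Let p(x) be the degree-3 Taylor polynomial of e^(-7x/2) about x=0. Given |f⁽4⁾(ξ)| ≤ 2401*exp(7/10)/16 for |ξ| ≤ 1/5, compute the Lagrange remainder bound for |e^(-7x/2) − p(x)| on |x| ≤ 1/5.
2401*exp(7/10)/240000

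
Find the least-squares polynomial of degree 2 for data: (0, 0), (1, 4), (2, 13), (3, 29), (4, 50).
2/35 + (11/14)x + (41/14)x²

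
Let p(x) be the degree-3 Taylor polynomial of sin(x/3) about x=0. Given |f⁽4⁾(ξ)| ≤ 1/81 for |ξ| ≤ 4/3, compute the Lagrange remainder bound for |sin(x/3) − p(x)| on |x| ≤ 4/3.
32/19683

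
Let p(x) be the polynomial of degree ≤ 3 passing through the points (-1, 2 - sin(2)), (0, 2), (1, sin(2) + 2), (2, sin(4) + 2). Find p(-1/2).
-5*sin(2)/8 + sin(4)/16 + 2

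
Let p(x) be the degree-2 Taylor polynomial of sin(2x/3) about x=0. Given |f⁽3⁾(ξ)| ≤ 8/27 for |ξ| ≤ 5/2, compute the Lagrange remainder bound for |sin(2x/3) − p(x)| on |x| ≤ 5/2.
125/162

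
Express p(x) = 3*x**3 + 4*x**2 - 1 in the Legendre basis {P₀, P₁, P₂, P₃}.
(1/3)P₀ + (9/5)P₁ + (8/3)P₂ + (6/5)P₃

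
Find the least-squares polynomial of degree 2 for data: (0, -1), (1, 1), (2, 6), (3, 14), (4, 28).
-26/35 + (-43/70)x + (27/14)x²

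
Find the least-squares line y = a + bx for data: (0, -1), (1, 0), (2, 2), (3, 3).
a = -11/10, b = 7/5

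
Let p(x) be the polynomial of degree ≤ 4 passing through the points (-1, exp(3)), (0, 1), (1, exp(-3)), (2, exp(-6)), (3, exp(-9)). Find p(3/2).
(-5 + 60*exp(3) + 90*exp(6) + (-20 + 3*exp(3))*exp(9))*exp(-9)/128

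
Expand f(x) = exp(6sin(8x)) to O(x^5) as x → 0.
1 + 48*x + 1152*x**2 + 17920*x**3 + 196608*x**4 + O(x**5)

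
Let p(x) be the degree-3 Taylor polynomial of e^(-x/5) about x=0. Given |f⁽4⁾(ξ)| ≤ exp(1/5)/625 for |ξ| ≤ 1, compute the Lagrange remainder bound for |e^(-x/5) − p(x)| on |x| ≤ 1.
exp(1/5)/15000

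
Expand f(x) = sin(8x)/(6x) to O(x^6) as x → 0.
4/3 - 128*x**2/9 + 2048*x**4/45 + O(x**6)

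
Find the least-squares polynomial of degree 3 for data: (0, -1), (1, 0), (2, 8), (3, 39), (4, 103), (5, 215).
-58/63 + (313/378)x + (-607/252)x² + (235/108)x³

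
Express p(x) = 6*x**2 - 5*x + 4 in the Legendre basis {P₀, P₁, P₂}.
(6)P₀ + (-5)P₁ + (4)P₂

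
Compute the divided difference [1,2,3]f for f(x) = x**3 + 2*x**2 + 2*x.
8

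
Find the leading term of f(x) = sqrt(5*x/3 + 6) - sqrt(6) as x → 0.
5*sqrt(6)*x/36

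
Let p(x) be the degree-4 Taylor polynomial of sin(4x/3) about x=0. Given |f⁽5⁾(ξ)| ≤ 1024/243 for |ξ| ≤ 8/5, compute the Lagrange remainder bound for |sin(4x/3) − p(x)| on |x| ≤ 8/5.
4194304/11390625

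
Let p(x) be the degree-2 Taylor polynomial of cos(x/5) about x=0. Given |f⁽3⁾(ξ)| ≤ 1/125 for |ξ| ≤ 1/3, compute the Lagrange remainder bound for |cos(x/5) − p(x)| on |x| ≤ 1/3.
1/20250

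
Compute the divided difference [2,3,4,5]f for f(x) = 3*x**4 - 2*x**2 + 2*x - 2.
42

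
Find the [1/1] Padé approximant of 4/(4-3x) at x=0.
1/(1 - 3*x/4)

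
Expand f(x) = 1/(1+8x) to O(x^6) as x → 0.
1 - 8*x + 64*x**2 - 512*x**3 + 4096*x**4 - 32768*x**5 + O(x**6)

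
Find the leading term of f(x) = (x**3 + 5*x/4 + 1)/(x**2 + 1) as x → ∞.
x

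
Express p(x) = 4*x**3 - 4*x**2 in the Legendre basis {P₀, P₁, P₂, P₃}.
(-4/3)P₀ + (12/5)P₁ + (-8/3)P₂ + (8/5)P₃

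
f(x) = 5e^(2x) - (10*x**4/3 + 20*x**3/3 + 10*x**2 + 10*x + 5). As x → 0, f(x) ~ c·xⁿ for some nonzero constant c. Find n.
5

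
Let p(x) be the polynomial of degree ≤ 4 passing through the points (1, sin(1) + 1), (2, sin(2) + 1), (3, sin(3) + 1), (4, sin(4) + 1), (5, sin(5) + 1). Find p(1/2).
-105*sin(2)/32 + 35*sin(5)/128 + 189*sin(3)/64 + 1 - 45*sin(4)/32 + 315*sin(1)/128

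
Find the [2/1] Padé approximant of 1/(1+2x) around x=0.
1/(2*x + 1)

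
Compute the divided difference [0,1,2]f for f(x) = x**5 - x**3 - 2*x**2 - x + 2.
10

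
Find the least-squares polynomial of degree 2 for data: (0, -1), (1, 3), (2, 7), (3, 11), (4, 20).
-4/7 + (15/7)x + (5/7)x²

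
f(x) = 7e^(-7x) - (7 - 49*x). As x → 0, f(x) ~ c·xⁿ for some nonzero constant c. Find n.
2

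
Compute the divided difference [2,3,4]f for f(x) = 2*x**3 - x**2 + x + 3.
17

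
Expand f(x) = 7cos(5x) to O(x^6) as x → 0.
7 - 175*x**2/2 + 4375*x**4/24 + O(x**6)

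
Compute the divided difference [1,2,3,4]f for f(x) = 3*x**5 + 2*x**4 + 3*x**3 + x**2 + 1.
218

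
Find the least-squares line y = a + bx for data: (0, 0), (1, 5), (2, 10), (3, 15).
a = 0, b = 5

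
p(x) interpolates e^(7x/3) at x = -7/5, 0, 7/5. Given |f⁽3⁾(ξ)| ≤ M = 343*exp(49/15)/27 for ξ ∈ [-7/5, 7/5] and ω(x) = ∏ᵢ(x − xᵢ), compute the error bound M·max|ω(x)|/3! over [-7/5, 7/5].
117649*sqrt(3)*exp(49/15)/91125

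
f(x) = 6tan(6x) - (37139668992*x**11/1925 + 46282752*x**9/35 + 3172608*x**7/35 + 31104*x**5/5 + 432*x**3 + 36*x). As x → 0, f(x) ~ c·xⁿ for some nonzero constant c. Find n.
13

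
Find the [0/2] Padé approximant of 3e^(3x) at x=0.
3/(9*x**2/2 - 3*x + 1)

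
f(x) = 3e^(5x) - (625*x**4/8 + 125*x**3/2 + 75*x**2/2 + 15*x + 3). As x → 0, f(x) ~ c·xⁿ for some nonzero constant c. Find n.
5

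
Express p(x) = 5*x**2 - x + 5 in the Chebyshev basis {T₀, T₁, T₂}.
(15/2)T₀ - T₁ + (5/2)T₂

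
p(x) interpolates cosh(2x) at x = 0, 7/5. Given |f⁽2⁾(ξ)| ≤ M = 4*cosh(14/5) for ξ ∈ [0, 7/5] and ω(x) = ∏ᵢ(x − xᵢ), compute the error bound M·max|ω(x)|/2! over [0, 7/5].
49*cosh(14/5)/50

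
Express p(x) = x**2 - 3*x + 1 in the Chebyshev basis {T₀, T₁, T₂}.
(3/2)T₀ + (-3)T₁ + (1/2)T₂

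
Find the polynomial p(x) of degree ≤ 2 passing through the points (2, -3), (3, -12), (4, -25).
-2*x**2 + x + 3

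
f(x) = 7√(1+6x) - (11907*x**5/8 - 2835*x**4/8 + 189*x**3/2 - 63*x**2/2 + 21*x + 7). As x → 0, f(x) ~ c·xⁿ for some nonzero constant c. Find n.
6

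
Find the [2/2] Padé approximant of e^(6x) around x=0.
(3*x**2 + 3*x + 1)/(3*x**2 - 3*x + 1)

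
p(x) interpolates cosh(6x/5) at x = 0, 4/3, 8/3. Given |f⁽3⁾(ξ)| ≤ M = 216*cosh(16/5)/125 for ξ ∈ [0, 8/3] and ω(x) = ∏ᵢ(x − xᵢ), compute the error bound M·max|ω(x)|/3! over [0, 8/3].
512*sqrt(3)*cosh(16/5)/3375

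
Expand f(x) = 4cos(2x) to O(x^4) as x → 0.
4 - 8*x**2 + O(x**4)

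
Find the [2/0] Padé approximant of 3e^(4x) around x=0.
24*x**2 + 12*x + 3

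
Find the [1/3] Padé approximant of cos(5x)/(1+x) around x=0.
(1 - 125*x/12)/(-2825*x**3/24 + 25*x**2/12 - 113*x/12 + 1)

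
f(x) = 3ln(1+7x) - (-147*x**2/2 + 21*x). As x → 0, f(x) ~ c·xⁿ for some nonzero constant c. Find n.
3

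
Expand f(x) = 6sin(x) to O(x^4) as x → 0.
6*x - x**3 + O(x**4)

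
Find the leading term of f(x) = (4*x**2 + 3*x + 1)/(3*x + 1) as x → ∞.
4*x/3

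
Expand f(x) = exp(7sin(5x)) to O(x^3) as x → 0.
1 + 35*x + 1225*x**2/2 + O(x**3)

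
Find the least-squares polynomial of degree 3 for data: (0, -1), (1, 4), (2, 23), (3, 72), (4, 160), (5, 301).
-37/42 + (181/252)x + (139/84)x² + (37/18)x³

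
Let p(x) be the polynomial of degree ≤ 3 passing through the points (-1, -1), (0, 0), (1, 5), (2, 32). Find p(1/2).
7/8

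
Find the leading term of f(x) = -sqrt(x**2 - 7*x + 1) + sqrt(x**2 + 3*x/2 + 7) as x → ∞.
17/4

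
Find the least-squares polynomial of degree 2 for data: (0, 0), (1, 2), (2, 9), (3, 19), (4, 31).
-11/35 + (93/70)x + (23/14)x²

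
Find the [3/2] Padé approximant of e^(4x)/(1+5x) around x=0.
(4556*x**3/1515 + 2082*x**2/505 + 3069*x/1010 + 1)/(-4887*x**2/1010 + 4079*x/1010 + 1)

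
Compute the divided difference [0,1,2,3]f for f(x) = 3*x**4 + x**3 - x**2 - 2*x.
19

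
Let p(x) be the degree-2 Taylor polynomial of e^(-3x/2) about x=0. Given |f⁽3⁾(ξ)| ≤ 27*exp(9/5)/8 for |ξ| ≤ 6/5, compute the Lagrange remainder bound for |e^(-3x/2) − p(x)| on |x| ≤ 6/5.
243*exp(9/5)/250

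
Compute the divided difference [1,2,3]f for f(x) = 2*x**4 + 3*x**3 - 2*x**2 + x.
66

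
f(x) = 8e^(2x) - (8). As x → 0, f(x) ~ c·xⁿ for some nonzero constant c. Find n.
1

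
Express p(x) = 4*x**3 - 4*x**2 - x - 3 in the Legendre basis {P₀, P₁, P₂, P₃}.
(-13/3)P₀ + (7/5)P₁ + (-8/3)P₂ + (8/5)P₃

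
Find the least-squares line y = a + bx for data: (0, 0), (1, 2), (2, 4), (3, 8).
a = -2/5, b = 13/5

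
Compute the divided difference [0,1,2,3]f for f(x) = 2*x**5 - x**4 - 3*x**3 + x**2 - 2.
41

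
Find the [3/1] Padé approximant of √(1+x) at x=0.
(-x**3/64 + 3*x**2/16 + 9*x/8 + 1)/(5*x/8 + 1)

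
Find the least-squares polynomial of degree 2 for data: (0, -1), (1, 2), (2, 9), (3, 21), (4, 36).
-37/35 + (71/70)x + (29/14)x²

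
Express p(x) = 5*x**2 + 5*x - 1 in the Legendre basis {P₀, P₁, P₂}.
(2/3)P₀ + (5)P₁ + (10/3)P₂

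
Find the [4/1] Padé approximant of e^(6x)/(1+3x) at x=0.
(162*x**4/5 + 72*x**3/5 + 54*x**2/5 + 18*x/5 + 1)/(3*x/5 + 1)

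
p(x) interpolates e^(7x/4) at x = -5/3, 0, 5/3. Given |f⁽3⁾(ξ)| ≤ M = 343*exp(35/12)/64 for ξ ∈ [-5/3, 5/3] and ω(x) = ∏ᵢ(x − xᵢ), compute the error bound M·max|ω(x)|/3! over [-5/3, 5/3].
42875*sqrt(3)*exp(35/12)/46656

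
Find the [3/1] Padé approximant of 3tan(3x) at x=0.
27*x**3 + 9*x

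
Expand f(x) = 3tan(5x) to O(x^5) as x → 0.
15*x + 125*x**3 + O(x**5)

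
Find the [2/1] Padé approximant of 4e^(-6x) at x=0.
(24*x**2 - 16*x + 4)/(2*x + 1)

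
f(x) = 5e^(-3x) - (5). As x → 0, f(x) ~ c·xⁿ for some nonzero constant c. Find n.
1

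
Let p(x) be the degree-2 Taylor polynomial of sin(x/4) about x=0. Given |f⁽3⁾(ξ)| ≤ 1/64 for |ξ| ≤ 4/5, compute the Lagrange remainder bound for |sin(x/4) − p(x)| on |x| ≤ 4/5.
1/750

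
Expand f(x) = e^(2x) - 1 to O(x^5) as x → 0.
2*x + 2*x**2 + 4*x**3/3 + 2*x**4/3 + O(x**5)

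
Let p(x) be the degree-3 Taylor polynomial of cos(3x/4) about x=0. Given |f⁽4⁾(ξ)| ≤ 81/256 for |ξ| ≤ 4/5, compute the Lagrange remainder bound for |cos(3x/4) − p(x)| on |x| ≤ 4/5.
27/5000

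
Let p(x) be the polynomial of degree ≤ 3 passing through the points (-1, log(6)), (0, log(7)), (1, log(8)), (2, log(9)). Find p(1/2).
-log(3)/8 - log(6)/16 + 9*log(7)/16 + 27*log(2)/16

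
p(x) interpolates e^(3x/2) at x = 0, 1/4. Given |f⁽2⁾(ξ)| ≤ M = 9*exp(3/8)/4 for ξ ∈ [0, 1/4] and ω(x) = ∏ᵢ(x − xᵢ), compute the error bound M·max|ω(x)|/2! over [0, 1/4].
9*exp(3/8)/512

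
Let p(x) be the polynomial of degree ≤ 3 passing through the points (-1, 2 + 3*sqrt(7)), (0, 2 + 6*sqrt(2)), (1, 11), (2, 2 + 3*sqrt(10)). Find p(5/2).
-283/16 - 15*sqrt(7)/16 + 63*sqrt(2)/8 + 105*sqrt(10)/16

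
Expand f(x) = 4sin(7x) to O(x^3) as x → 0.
28*x + O(x**3)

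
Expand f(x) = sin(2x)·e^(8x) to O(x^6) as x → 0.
2*x + 16*x**2 + 188*x**3/3 + 160*x**4 + 4484*x**5/15 + O(x**6)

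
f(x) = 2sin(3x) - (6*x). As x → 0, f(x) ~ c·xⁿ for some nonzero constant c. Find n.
3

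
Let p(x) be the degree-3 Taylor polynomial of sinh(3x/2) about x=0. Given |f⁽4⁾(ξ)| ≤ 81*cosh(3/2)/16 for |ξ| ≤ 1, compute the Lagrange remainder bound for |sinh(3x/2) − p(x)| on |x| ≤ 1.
27*cosh(3/2)/128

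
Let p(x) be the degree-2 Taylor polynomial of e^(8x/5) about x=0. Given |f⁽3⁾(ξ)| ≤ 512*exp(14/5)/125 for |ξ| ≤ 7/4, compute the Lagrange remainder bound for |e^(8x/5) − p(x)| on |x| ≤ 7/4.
1372*exp(14/5)/375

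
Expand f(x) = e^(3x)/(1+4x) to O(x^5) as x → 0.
1 - x + 17*x**2/2 - 59*x**3/2 + 971*x**4/8 + O(x**5)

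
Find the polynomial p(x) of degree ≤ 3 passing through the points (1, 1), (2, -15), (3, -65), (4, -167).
-3*x**3 + x**2 + 2*x + 1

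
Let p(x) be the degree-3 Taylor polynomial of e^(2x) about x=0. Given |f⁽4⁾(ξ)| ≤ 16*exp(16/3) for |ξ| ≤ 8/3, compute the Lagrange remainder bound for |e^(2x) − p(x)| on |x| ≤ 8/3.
8192*exp(16/3)/243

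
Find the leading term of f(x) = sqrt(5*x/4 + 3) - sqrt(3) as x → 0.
5*sqrt(3)*x/24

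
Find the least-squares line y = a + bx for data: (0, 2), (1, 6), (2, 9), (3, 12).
a = 23/10, b = 33/10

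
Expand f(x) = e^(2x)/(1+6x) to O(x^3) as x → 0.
1 - 4*x + 26*x**2 + O(x**3)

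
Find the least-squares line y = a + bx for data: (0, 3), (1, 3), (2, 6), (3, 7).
a = 5/2, b = 3/2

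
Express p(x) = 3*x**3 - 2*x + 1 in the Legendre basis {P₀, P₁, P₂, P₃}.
P₀ + (-1/5)P₁ + (6/5)P₃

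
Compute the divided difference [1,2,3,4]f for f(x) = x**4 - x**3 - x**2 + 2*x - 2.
9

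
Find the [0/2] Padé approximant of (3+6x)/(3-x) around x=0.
1/(14*x**2/3 - 7*x/3 + 1)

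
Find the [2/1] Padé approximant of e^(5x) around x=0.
(25*x**2/6 + 10*x/3 + 1)/(1 - 5*x/3)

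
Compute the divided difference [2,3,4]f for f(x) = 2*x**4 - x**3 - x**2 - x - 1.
100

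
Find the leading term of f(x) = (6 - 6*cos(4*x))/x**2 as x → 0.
48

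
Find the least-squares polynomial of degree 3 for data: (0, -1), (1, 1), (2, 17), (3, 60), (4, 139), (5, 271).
-23/21 + (-29/63)x + (29/42)x² + (37/18)x³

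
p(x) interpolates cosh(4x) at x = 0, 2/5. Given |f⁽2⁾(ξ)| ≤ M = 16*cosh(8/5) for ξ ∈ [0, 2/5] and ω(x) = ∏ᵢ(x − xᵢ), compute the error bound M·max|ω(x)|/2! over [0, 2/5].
8*cosh(8/5)/25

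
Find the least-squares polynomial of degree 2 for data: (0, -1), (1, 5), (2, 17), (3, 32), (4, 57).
-26/35 + (181/70)x + (41/14)x²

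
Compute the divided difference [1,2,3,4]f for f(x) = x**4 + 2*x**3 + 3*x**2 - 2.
12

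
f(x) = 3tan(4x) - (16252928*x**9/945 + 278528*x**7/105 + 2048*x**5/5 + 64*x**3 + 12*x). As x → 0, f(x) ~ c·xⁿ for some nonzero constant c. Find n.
11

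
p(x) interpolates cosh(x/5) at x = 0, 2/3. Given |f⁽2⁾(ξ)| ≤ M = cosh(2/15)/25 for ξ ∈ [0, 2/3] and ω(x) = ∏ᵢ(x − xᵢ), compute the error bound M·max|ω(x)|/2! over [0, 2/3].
cosh(2/15)/450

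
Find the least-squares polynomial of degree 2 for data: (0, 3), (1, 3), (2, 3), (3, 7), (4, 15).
121/35 + (-102/35)x + (10/7)x²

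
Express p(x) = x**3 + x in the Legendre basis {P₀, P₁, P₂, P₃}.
(8/5)P₁ + (2/5)P₃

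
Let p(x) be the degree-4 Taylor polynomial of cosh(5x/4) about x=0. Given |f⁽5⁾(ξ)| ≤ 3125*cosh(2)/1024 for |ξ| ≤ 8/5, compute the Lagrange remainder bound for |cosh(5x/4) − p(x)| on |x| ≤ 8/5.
4*cosh(2)/15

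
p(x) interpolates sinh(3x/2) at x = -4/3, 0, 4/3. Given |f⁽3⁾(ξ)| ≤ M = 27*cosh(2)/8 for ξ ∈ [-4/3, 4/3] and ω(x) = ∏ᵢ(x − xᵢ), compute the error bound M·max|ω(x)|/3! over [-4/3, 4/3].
8*sqrt(3)*cosh(2)/27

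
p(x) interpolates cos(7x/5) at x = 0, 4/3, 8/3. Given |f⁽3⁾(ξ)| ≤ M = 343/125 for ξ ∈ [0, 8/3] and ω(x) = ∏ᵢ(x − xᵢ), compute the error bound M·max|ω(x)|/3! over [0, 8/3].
21952*sqrt(3)/91125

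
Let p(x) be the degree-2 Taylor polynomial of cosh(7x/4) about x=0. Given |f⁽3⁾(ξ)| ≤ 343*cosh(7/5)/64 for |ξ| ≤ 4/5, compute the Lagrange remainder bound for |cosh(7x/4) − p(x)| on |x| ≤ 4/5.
343*cosh(7/5)/750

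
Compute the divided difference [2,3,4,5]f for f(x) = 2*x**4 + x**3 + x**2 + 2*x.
29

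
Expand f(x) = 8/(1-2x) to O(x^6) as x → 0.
8 + 16*x + 32*x**2 + 64*x**3 + 128*x**4 + 256*x**5 + O(x**6)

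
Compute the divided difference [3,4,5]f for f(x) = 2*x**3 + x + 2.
24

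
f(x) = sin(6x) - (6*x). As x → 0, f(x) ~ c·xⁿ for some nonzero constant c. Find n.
3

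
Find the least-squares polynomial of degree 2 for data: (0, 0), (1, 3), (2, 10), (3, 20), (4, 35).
2/35 + (69/70)x + (27/14)x²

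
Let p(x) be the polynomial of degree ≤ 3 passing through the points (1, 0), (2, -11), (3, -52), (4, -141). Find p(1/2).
-1/8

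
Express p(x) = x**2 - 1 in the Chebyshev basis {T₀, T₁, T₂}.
(-1/2)T₀ + (1/2)T₂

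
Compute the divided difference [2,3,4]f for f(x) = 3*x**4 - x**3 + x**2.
157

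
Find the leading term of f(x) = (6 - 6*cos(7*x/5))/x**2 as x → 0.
147/25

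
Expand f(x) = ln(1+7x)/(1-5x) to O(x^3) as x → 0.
7*x + 21*x**2/2 + O(x**3)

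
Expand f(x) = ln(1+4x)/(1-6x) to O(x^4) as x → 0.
4*x + 16*x**2 + 352*x**3/3 + O(x**4)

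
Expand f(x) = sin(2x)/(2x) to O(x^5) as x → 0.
1 - 2*x**2/3 + 2*x**4/15 + O(x**5)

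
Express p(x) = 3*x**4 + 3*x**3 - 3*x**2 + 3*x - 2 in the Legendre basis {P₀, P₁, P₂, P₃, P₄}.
(-12/5)P₀ + (24/5)P₁ + (-2/7)P₂ + (6/5)P₃ + (24/35)P₄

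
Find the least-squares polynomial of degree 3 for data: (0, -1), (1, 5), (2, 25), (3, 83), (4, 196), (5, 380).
-29/42 + (605/252)x + (-67/84)x² + (28/9)x³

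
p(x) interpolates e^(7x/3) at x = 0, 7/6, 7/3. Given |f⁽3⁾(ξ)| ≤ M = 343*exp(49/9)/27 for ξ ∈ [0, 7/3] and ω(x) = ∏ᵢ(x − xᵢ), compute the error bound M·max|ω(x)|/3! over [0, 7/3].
117649*sqrt(3)*exp(49/9)/157464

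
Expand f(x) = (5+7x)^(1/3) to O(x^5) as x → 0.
5**(1/3) + 7*5**(1/3)*x/15 - 49*5**(1/3)*x**2/225 + 343*5**(1/3)*x**3/2025 - 4802*5**(1/3)*x**4/30375 + O(x**5)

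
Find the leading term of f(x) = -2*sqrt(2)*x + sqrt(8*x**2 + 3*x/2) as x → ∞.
3*sqrt(2)/16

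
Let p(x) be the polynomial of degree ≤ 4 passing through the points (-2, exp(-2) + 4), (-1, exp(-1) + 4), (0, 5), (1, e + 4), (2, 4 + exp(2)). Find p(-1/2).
(-5 + 60*e + (-20*e + 3*exp(2) + 602)*exp(2))*exp(-2)/128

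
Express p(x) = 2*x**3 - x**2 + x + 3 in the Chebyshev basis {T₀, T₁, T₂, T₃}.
(5/2)T₀ + (5/2)T₁ + (-1/2)T₂ + (1/2)T₃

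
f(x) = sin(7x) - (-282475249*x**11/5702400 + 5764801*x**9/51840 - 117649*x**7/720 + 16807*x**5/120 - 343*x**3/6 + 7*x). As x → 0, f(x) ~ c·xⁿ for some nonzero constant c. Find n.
13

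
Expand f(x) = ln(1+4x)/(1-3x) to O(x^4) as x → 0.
4*x + 4*x**2 + 100*x**3/3 + O(x**4)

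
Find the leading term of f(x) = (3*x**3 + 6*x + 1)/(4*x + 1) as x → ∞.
3*x**2/4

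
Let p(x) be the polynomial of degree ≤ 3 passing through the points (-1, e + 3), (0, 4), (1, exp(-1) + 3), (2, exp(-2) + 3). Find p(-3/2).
(-5 + 21*e + (13 + 35*e)*exp(2))*exp(-2)/16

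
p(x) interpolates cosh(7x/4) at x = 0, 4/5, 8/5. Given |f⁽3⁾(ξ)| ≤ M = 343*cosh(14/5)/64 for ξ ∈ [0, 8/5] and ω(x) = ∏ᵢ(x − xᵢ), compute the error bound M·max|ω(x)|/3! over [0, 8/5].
343*sqrt(3)*cosh(14/5)/3375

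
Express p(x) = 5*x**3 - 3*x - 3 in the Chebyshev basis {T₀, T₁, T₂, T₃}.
(-3)T₀ + (3/4)T₁ + (5/4)T₃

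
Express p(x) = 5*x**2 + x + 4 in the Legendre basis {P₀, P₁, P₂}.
(17/3)P₀ + P₁ + (10/3)P₂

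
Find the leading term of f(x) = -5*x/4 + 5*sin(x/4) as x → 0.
-5*x**3/384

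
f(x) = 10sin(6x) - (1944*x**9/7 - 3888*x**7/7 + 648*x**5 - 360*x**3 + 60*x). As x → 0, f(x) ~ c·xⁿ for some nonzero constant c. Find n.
11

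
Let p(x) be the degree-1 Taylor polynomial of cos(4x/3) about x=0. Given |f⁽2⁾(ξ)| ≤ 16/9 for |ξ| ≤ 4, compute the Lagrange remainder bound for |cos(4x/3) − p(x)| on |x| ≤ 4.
128/9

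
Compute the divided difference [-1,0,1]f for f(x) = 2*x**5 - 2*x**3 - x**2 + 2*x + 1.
-1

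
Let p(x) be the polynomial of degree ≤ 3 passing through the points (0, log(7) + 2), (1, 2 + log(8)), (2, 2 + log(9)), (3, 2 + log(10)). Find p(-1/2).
log(441*2**(1/8)*3**(5/8)*5**(11/16)*7**(3/16)/640) + 2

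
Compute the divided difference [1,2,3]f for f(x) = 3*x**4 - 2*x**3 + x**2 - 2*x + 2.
64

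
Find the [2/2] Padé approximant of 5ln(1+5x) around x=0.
25*x*(5*x + 2)/(2*(25*x**2/6 + 5*x + 1))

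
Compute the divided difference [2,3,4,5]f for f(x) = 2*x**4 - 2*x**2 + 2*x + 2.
28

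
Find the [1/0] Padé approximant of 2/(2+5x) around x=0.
1 - 5*x/2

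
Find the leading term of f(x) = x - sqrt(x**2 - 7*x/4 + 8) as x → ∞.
7/8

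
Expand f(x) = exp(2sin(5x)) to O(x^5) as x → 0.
1 + 10*x + 50*x**2 + 125*x**3 + O(x**5)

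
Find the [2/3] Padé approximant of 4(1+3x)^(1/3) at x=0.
(14*x**2 + 16*x + 4)/(-x**3/6 + 3*x**2/2 + 3*x + 1)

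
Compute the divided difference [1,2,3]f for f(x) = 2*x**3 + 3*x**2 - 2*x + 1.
15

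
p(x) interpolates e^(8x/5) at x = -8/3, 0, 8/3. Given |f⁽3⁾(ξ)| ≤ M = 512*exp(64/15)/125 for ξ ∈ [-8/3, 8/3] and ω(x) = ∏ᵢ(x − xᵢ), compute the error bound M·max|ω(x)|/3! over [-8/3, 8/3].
262144*sqrt(3)*exp(64/15)/91125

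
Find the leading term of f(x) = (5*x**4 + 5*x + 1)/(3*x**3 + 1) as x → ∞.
5*x/3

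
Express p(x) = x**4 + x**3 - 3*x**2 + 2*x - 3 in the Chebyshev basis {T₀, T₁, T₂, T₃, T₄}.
(-33/8)T₀ + (11/4)T₁ - T₂ + (1/4)T₃ + (1/8)T₄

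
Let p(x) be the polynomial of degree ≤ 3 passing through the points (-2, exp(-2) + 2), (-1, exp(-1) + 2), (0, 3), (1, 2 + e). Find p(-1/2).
(-1 + 9*e + (41 - e)*exp(2))*exp(-2)/16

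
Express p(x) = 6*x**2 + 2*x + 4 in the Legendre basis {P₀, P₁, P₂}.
(6)P₀ + (2)P₁ + (4)P₂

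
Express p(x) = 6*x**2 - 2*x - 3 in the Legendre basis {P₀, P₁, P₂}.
-P₀ + (-2)P₁ + (4)P₂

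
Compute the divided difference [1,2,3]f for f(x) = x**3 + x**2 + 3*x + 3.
7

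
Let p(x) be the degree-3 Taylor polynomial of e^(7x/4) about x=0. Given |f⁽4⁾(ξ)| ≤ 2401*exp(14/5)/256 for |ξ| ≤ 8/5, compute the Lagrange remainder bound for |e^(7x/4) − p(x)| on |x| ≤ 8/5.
4802*exp(14/5)/1875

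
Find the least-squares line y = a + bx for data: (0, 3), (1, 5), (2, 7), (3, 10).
a = 14/5, b = 23/10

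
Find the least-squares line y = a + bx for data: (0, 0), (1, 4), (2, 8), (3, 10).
a = 2/5, b = 17/5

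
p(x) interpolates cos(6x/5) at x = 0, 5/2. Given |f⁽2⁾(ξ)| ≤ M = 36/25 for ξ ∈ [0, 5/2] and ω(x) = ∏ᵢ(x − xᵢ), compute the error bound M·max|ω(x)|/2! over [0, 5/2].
9/8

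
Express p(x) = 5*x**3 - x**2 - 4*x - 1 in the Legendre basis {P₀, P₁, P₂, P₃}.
(-4/3)P₀ - P₁ + (-2/3)P₂ + (2)P₃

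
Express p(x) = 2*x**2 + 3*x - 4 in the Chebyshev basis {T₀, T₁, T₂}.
(-3)T₀ + (3)T₁ + T₂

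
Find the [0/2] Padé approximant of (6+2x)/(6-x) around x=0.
1/(x**2/6 - x/2 + 1)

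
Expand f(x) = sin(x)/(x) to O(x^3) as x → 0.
1 - x**2/6 + O(x**3)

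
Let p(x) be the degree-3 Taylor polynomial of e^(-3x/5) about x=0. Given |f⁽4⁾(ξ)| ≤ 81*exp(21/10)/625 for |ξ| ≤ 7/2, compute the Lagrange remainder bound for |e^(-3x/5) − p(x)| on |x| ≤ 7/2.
64827*exp(21/10)/80000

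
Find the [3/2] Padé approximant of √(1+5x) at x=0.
(125*x**3/32 + 225*x**2/16 + 15*x/2 + 1)/(75*x**2/16 + 5*x + 1)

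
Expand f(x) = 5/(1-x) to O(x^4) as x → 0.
5 + 5*x + 5*x**2 + 5*x**3 + O(x**4)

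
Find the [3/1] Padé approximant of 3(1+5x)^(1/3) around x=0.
(-125*x**3/27 + 25*x**2/3 + 15*x + 3)/(10*x/3 + 1)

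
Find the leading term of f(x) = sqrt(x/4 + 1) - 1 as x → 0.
x/8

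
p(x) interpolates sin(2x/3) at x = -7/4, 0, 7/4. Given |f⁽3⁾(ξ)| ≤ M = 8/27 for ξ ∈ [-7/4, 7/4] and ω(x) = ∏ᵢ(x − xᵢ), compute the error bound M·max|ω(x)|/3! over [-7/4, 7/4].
343*sqrt(3)/5832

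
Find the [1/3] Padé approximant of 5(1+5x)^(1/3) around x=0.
(125*x/6 + 5)/(125*x**3/81 - 25*x**2/18 + 5*x/2 + 1)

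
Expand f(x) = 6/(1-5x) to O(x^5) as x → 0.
6 + 30*x + 150*x**2 + 750*x**3 + 3750*x**4 + O(x**5)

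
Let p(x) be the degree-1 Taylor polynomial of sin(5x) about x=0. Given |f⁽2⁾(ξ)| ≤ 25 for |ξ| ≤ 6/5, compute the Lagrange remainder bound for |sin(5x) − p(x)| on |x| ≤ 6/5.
18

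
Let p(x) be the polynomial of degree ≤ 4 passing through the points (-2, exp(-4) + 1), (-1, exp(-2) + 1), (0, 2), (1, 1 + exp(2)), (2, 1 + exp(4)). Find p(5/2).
(-180*exp(2) + 35 + (-420*exp(2) + 506 + 315*exp(4))*exp(4))*exp(-4)/128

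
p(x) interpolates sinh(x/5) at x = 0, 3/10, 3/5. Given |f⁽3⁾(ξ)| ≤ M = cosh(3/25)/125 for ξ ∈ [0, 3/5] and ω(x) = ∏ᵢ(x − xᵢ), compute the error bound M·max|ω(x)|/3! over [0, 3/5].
sqrt(3)*cosh(3/25)/125000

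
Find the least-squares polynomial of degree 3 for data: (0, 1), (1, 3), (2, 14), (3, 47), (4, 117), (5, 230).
76/63 + (29/378)x + (-29/36)x² + (215/108)x³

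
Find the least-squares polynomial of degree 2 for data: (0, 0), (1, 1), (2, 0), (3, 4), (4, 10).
19/35 + (-139/70)x + (15/14)x²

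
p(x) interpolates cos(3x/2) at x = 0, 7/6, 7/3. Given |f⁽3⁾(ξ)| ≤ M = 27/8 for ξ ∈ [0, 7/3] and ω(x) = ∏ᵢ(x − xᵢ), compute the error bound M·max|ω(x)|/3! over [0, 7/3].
343*sqrt(3)/1728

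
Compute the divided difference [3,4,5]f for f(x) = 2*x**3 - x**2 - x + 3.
23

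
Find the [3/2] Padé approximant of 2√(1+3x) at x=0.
(27*x**3/16 + 81*x**2/8 + 9*x + 2)/(27*x**2/16 + 3*x + 1)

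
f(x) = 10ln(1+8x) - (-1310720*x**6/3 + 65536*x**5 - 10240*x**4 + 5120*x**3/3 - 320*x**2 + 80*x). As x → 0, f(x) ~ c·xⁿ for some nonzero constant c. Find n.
7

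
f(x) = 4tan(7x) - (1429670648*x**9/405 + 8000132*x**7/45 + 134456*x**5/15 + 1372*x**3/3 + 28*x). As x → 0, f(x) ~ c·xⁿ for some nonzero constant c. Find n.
11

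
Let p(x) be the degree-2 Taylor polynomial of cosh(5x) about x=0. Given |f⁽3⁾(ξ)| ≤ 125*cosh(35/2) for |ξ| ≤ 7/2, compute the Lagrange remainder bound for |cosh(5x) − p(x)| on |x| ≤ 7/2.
42875*cosh(35/2)/48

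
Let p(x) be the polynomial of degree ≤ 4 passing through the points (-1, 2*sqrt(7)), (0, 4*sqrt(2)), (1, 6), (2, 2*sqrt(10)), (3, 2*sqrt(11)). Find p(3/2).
-5*sqrt(2)/8 - 5*sqrt(11)/64 + 3*sqrt(7)/64 + 15*sqrt(10)/16 + 135/32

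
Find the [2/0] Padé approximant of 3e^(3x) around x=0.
27*x**2/2 + 9*x + 3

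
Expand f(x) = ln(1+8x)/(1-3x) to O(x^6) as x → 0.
8*x - 8*x**2 + 440*x**3/3 - 584*x**4 + 24008*x**5/5 + O(x**6)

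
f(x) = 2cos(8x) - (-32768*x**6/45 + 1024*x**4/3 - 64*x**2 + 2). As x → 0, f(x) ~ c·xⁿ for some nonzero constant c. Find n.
8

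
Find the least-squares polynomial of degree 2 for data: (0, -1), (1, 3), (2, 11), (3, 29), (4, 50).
-32/35 + (8/35)x + (22/7)x²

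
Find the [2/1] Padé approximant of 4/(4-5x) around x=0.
1/(1 - 5*x/4)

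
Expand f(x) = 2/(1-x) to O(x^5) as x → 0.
2 + 2*x + 2*x**2 + 2*x**3 + 2*x**4 + O(x**5)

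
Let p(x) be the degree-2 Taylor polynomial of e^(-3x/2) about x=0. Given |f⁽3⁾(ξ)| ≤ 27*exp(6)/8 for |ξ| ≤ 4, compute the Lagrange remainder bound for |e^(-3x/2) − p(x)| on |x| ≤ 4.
36*exp(6)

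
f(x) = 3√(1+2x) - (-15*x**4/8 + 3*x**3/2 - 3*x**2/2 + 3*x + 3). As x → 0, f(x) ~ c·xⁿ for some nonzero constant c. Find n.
5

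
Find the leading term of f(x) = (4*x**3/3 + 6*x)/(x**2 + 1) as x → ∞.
4*x/3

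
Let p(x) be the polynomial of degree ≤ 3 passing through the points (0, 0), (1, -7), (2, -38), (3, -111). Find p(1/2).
-13/8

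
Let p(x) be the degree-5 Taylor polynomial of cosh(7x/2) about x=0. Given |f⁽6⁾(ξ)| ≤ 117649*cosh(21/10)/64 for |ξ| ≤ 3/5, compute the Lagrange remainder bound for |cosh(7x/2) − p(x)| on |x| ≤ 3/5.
9529569*cosh(21/10)/80000000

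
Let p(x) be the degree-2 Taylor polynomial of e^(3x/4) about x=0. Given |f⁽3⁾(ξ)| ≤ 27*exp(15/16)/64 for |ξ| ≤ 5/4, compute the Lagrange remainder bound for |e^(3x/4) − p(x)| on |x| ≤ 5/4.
1125*exp(15/16)/8192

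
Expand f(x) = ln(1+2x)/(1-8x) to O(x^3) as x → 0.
2*x + 14*x**2 + O(x**3)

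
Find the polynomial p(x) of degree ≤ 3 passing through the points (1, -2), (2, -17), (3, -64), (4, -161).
-3*x**3 + 2*x**2 - 1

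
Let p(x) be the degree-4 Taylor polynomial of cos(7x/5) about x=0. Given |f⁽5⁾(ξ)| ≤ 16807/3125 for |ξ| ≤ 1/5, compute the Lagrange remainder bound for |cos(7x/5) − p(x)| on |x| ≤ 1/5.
16807/1171875000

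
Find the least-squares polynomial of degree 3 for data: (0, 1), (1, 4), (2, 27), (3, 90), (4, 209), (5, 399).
25/21 + (-391/126)x + (211/84)x² + (101/36)x³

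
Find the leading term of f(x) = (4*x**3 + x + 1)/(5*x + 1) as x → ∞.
4*x**2/5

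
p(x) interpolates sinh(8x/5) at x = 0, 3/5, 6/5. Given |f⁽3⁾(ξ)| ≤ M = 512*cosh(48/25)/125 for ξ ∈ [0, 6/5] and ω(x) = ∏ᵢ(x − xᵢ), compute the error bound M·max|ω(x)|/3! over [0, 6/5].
512*sqrt(3)*cosh(48/25)/15625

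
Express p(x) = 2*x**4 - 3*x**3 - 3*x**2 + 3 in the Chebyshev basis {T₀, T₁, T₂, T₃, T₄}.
(9/4)T₀ + (-9/4)T₁ + (-1/2)T₂ + (-3/4)T₃ + (1/4)T₄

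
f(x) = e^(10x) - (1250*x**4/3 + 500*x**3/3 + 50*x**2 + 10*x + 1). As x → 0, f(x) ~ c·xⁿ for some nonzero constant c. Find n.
5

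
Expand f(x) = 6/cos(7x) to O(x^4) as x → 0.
6 + 147*x**2 + O(x**4)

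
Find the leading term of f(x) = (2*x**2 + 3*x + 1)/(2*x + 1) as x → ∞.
x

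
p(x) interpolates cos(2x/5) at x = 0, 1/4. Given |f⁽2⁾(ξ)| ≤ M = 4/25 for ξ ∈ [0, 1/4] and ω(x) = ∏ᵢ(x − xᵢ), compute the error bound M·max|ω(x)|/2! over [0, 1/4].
1/800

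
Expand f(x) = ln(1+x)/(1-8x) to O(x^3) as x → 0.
x + 15*x**2/2 + O(x**3)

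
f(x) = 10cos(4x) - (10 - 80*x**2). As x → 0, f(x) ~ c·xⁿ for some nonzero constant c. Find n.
4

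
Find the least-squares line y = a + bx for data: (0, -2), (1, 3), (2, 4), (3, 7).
a = -6/5, b = 14/5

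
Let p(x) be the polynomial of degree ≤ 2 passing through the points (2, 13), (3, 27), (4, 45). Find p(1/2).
-1/2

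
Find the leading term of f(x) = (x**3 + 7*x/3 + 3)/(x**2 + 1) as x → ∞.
x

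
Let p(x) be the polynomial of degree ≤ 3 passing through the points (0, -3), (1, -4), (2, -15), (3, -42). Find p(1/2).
-21/8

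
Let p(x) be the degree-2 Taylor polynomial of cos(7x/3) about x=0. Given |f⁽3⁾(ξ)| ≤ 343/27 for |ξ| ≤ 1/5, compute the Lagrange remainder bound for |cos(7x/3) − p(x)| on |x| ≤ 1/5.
343/20250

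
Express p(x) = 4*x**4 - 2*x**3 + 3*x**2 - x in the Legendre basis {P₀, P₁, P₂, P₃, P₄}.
(9/5)P₀ + (-11/5)P₁ + (30/7)P₂ + (-4/5)P₃ + (32/35)P₄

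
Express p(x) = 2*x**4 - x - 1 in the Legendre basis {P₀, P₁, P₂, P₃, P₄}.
(-3/5)P₀ - P₁ + (8/7)P₂ + (16/35)P₄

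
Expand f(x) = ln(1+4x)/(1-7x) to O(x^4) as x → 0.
4*x + 20*x**2 + 484*x**3/3 + O(x**4)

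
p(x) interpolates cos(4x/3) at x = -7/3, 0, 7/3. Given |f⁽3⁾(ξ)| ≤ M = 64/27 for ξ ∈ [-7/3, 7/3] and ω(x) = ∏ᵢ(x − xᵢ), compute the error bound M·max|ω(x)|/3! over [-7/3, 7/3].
21952*sqrt(3)/19683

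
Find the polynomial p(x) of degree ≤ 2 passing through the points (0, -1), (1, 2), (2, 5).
3*x - 1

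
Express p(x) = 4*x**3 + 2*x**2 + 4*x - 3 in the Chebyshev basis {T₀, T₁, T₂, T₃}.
(-2)T₀ + (7)T₁ + T₂ + T₃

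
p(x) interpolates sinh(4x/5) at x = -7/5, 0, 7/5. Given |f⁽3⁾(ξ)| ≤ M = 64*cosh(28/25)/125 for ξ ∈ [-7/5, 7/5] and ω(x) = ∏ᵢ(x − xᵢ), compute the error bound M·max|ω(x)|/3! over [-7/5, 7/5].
21952*sqrt(3)*cosh(28/25)/421875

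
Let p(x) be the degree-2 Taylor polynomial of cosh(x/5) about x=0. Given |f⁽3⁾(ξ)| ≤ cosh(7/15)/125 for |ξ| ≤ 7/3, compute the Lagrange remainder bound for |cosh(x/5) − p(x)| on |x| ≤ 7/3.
343*cosh(7/15)/20250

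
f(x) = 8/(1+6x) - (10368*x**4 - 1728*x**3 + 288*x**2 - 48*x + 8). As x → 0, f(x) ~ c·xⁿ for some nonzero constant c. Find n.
5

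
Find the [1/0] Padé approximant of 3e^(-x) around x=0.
3 - 3*x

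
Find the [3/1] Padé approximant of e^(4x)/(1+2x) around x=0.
(1 - 16*x**3/3)/(1 - 2*x)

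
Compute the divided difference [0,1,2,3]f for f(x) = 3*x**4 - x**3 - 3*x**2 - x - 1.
17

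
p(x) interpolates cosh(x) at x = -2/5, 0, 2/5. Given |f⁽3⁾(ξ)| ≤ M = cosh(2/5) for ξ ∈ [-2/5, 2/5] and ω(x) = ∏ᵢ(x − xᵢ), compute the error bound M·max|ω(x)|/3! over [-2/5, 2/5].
8*sqrt(3)*cosh(2/5)/3375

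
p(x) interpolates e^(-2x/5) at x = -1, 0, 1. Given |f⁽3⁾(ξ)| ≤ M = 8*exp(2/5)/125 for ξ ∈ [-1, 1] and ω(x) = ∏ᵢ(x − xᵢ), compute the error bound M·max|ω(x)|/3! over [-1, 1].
8*sqrt(3)*exp(2/5)/3375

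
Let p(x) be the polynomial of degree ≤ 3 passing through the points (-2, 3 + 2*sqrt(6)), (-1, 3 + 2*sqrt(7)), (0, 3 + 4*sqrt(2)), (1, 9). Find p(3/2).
-35*sqrt(2)/4 - 5*sqrt(6)/8 + 21*sqrt(7)/8 + 129/8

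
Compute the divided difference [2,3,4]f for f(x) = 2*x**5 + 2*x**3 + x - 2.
588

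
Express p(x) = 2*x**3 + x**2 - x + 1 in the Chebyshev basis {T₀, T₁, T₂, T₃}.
(3/2)T₀ + (1/2)T₁ + (1/2)T₂ + (1/2)T₃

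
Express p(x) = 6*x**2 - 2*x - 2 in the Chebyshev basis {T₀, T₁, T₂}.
T₀ + (-2)T₁ + (3)T₂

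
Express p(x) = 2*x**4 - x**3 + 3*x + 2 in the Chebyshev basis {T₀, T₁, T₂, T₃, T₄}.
(11/4)T₀ + (9/4)T₁ + T₂ + (-1/4)T₃ + (1/4)T₄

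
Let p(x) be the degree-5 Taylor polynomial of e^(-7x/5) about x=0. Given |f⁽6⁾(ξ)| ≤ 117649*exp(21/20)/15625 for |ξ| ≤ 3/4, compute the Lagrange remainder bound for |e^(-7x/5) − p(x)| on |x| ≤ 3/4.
9529569*exp(21/20)/5120000000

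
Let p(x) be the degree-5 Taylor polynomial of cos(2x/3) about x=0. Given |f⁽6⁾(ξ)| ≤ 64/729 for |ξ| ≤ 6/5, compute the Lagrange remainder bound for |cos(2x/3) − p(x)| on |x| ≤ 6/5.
256/703125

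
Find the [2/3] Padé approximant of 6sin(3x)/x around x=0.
(18 - 189*x**2/10)/(9*x**2/20 + 1)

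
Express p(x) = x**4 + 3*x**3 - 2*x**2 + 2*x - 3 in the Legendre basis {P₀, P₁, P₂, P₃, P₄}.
(-52/15)P₀ + (19/5)P₁ + (-16/21)P₂ + (6/5)P₃ + (8/35)P₄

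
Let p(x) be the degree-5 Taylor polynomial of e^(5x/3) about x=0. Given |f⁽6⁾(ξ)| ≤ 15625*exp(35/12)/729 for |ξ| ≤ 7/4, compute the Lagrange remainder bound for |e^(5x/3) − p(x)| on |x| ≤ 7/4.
367653125*exp(35/12)/429981696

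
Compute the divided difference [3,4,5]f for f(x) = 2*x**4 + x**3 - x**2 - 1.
205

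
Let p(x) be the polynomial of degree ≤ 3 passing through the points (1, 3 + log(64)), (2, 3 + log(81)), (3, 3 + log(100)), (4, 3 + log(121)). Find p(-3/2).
3 + log(77371252455336267181195264000000000000000000000000000000000000000000000000*11**(7/8)*2**(3/4)*3**(1/4)*5**(1/8)/55275563349529895312919639662674586616836820777706673560551352652695476921)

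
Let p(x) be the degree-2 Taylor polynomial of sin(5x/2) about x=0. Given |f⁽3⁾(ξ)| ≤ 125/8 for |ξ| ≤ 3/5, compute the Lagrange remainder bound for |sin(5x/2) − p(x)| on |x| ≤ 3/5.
9/16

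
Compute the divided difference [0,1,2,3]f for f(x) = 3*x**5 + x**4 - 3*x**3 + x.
78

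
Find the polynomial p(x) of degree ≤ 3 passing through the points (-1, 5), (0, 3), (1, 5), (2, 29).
3*x**3 + 2*x**2 - 3*x + 3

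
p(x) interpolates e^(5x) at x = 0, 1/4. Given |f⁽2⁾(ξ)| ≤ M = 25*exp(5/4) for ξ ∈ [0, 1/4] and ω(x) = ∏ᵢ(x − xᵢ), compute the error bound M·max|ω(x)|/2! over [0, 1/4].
25*exp(5/4)/128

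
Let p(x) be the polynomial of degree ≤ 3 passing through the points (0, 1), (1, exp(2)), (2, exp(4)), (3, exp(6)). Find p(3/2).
-exp(6)/16 - 1/16 + 9*exp(2)/16 + 9*exp(4)/16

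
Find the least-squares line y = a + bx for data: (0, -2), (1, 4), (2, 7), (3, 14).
a = -19/10, b = 51/10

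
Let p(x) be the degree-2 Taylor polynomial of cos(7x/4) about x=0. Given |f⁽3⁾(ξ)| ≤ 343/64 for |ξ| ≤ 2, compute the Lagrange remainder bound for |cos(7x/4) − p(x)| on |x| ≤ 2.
343/48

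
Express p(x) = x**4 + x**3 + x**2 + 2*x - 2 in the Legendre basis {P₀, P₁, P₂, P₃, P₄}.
(-22/15)P₀ + (13/5)P₁ + (26/21)P₂ + (2/5)P₃ + (8/35)P₄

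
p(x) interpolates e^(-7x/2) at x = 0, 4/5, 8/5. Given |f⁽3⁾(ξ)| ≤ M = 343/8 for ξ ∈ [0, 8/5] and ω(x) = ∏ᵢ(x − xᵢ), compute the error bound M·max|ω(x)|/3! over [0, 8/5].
2744*sqrt(3)/3375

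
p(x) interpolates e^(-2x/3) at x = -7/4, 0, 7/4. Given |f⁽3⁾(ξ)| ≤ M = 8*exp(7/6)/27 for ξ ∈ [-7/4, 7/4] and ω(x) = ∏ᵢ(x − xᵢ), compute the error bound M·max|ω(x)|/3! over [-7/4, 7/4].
343*sqrt(3)*exp(7/6)/5832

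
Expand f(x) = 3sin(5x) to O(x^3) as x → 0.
15*x + O(x**3)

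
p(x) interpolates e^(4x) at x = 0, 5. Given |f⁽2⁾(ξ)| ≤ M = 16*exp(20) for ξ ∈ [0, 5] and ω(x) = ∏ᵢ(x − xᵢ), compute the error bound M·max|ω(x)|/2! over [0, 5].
50*exp(20)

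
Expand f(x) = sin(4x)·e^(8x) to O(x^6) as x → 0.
4*x + 32*x**2 + 352*x**3/3 + 256*x**4 + 5248*x**5/15 + O(x**6)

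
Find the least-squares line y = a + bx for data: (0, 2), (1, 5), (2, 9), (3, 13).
a = 17/10, b = 37/10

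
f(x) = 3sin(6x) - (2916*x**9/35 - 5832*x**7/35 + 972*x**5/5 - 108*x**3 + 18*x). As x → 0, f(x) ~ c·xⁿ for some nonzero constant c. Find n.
11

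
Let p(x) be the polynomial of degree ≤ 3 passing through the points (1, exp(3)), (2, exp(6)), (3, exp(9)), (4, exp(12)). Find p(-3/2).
(-105*exp(9) - 495*exp(3) + 231 + 385*exp(6))*exp(3)/16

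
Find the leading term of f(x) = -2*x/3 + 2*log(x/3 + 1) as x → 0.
-x**2/9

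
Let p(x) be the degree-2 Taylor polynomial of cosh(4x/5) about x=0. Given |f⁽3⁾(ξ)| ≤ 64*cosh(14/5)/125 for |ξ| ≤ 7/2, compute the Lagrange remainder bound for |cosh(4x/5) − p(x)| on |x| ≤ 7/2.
1372*cosh(14/5)/375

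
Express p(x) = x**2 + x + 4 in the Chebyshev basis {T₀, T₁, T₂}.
(9/2)T₀ + T₁ + (1/2)T₂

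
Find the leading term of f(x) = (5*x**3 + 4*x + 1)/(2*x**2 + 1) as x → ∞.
5*x/2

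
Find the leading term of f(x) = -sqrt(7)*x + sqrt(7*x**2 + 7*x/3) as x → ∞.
sqrt(7)/6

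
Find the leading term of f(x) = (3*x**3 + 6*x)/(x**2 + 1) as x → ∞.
3*x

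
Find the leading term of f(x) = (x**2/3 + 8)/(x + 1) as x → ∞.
x/3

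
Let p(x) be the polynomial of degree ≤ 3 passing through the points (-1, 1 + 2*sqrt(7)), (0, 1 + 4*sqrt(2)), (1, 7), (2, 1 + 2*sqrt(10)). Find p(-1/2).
-7/8 + sqrt(10)/8 + 5*sqrt(7)/8 + 15*sqrt(2)/4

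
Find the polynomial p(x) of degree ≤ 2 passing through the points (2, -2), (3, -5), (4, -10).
-x**2 + 2*x - 2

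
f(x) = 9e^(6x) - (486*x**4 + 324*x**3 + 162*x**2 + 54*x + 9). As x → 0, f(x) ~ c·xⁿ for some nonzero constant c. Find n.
5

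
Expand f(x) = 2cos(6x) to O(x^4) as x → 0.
2 - 36*x**2 + O(x**4)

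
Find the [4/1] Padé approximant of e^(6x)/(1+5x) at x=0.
(63126*x**4/995 + 31608*x**3/995 + 17586*x**2/995 + 5646*x/995 + 1)/(4651*x/995 + 1)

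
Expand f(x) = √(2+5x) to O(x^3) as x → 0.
sqrt(2) + 5*sqrt(2)*x/4 - 25*sqrt(2)*x**2/32 + O(x**3)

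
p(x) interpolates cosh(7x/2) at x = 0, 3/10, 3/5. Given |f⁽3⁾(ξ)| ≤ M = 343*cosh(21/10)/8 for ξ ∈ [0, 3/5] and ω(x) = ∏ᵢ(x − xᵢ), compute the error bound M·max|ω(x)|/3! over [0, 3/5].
343*sqrt(3)*cosh(21/10)/8000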